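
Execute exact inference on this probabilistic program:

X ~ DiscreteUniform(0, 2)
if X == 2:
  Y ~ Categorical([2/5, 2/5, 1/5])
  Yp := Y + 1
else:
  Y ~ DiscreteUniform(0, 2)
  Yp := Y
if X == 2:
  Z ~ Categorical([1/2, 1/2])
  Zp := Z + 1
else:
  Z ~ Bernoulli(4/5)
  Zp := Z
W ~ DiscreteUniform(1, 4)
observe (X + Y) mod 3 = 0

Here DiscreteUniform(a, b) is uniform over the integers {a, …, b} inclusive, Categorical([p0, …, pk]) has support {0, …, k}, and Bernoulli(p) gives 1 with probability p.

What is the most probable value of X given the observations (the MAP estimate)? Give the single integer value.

Enumerate traces; 24 have nonzero weight after conditioning:
  (X=0, Y=0, Z=0, W=1) weight 1/180
  (X=0, Y=0, Z=0, W=2) weight 1/180
  (X=0, Y=0, Z=0, W=3) weight 1/180
  (X=0, Y=0, Z=0, W=4) weight 1/180
  (X=0, Y=0, Z=1, W=1) weight 1/45
  (X=0, Y=0, Z=1, W=2) weight 1/45
  (X=0, Y=0, Z=1, W=3) weight 1/45
  (X=0, Y=0, Z=1, W=4) weight 1/45
  (X=1, Y=2, Z=0, W=1) weight 1/180
  (X=2, Y=1, Z=0, W=1) weight 1/60
  … 14 more
Group by X:
  weight(X=0) = 1/9
  weight(X=1) = 1/9
  weight(X=2) = 2/15
Total weight = 1/9 + 1/9 + 2/15 = 16/45
P(X=0 | obs) = 1/9 / 16/45 = 5/16
P(X=1 | obs) = 1/9 / 16/45 = 5/16
P(X=2 | obs) = 2/15 / 16/45 = 3/8
argmax = 2

argmax_v P(X = v | obs) = 2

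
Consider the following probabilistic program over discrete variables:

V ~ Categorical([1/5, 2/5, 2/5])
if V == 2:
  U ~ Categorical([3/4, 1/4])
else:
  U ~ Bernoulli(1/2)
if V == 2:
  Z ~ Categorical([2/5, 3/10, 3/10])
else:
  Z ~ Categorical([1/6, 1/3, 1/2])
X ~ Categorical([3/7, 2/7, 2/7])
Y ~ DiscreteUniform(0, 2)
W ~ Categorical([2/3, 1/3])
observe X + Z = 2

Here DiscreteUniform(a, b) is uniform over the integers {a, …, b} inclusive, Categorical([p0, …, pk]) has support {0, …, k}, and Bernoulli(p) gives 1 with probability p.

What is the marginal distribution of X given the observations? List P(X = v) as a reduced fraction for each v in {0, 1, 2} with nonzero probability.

Enumerate traces; 108 have nonzero weight after conditioning:
  (V=0, U=0, Z=0, X=2, Y=0, W=0) weight 1/945
  (V=0, U=0, Z=0, X=2, Y=0, W=1) weight 1/1890
  (V=0, U=0, Z=0, X=2, Y=1, W=0) weight 1/945
  (V=0, U=0, Z=0, X=2, Y=1, W=1) weight 1/1890
  (V=0, U=0, Z=0, X=2, Y=2, W=0) weight 1/945
  (V=0, U=0, Z=0, X=2, Y=2, W=1) weight 1/1890
  (V=0, U=0, Z=1, X=1, Y=0, W=0) weight 2/945
  (V=0, U=0, Z=1, X=1, Y=0, W=1) weight 1/945
  (V=0, U=0, Z=2, X=0, Y=0, W=0) weight 1/210
  … 99 more
Group by X:
  weight(X=0) = 9/50
  weight(X=1) = 16/175
  weight(X=2) = 13/175
Total weight = 9/50 + 16/175 + 13/175 = 121/350
P(X=0 | obs) = 9/50 / 121/350 = 63/121
P(X=1 | obs) = 16/175 / 121/350 = 32/121
P(X=2 | obs) = 13/175 / 121/350 = 26/121

P(X=0) = 63/121, P(X=1) = 32/121, P(X=2) = 26/121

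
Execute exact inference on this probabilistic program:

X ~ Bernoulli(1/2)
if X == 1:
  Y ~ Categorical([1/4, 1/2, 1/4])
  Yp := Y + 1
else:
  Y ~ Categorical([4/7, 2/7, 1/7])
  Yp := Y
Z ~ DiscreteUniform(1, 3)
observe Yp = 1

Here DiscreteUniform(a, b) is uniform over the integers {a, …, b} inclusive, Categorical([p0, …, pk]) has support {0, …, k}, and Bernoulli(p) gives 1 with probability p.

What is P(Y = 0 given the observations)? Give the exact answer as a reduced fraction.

Enumerate traces; 6 have nonzero weight after conditioning:
  (X=0, Y=1, Z=1) weight 1/21
  (X=0, Y=1, Z=2) weight 1/21
  (X=0, Y=1, Z=3) weight 1/21
  (X=1, Y=0, Z=1) weight 1/24
  (X=1, Y=0, Z=2) weight 1/24
  (X=1, Y=0, Z=3) weight 1/24
Group by Y:
  weight(Y=0) = 1/8
  weight(Y=1) = 1/7
Total weight = 1/8 + 1/7 = 15/56
P(Y=0 | obs) = 1/8 / 15/56 = 7/15
P(Y=1 | obs) = 1/7 / 15/56 = 8/15

P(Y = 0 | obs) = 7/15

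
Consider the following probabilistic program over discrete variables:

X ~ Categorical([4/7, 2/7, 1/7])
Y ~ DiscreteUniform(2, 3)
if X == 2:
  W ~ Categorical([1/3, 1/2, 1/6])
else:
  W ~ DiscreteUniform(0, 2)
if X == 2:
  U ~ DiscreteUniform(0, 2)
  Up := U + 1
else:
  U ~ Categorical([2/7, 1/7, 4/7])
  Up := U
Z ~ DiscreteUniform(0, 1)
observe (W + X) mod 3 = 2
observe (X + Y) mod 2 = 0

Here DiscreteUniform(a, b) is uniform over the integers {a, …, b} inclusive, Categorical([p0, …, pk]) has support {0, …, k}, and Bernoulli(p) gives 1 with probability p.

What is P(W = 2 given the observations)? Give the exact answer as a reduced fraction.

P(W = 2 | obs) = 4/7

Enumerate traces; 18 have nonzero weight after conditioning:
  (X=0, Y=2, W=2, U=0, Z=0) weight 2/147
  (X=0, Y=2, W=2, U=0, Z=1) weight 2/147
  (X=0, Y=2, W=2, U=1, Z=0) weight 1/147
  (X=0, Y=2, W=2, U=1, Z=1) weight 1/147
  (X=0, Y=2, W=2, U=2, Z=0) weight 4/147
  (X=0, Y=2, W=2, U=2, Z=1) weight 4/147
  (X=1, Y=3, W=1, U=0, Z=0) weight 1/147
  (X=1, Y=3, W=1, U=0, Z=1) weight 1/147
  (X=2, Y=2, W=0, U=0, Z=0) weight 1/252
  … 9 more
Group by W:
  weight(W=0) = 1/42
  weight(W=1) = 1/21
  weight(W=2) = 2/21
Total weight = 1/42 + 1/21 + 2/21 = 1/6
P(W=0 | obs) = 1/42 / 1/6 = 1/7
P(W=1 | obs) = 1/21 / 1/6 = 2/7
P(W=2 | obs) = 2/21 / 1/6 = 4/7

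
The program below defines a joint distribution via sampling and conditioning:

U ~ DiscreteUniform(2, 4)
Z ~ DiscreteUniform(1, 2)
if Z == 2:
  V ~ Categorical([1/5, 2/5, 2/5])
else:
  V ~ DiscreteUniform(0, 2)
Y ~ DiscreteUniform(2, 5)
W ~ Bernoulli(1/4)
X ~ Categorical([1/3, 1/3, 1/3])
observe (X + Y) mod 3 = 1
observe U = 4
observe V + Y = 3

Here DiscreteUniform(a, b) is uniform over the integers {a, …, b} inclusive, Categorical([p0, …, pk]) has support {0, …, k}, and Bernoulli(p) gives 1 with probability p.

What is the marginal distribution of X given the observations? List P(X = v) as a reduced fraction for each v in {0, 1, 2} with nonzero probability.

Enumerate traces; 8 have nonzero weight after conditioning:
  (U=4, Z=1, V=0, Y=3, W=0, X=1) weight 1/288
  (U=4, Z=1, V=0, Y=3, W=1, X=1) weight 1/864
  (U=4, Z=1, V=1, Y=2, W=0, X=2) weight 1/288
  (U=4, Z=1, V=1, Y=2, W=1, X=2) weight 1/864
  (U=4, Z=2, V=0, Y=3, W=0, X=1) weight 1/480
  (U=4, Z=2, V=0, Y=3, W=1, X=1) weight 1/1440
  (U=4, Z=2, V=1, Y=2, W=0, X=2) weight 1/240
  (U=4, Z=2, V=1, Y=2, W=1, X=2) weight 1/720
Group by X:
  weight(X=1) = 1/135
  weight(X=2) = 11/1080
Total weight = 1/135 + 11/1080 = 19/1080
P(X=1 | obs) = 1/135 / 19/1080 = 8/19
P(X=2 | obs) = 11/1080 / 19/1080 = 11/19

P(X=1) = 8/19, P(X=2) = 11/19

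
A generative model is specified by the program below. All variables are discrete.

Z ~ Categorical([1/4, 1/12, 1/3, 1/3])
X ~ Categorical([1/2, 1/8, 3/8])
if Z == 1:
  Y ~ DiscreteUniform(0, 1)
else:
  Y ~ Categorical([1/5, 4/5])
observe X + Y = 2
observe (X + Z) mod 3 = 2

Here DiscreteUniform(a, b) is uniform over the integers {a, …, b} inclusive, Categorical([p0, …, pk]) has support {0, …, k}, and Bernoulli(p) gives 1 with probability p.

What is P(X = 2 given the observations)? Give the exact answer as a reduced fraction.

Enumerate traces; 3 have nonzero weight after conditioning:
  (Z=0, X=2, Y=0) weight 3/160
  (Z=1, X=1, Y=1) weight 1/192
  (Z=3, X=2, Y=0) weight 1/40
Group by X:
  weight(X=1) = 1/192
  weight(X=2) = 7/160
Total weight = 1/192 + 7/160 = 47/960
P(X=1 | obs) = 1/192 / 47/960 = 5/47
P(X=2 | obs) = 7/160 / 47/960 = 42/47

P(X = 2 | obs) = 42/47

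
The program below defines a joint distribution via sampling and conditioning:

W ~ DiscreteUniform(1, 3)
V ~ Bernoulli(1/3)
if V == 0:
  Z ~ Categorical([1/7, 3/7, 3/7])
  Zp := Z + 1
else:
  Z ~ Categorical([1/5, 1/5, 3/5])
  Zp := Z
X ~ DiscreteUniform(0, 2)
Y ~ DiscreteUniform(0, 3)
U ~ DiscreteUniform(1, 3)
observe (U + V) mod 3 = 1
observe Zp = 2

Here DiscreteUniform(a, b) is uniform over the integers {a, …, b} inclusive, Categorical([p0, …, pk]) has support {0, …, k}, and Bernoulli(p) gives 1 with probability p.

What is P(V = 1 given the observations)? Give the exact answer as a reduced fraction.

P(V = 1 | obs) = 7/17

Enumerate traces; 72 have nonzero weight after conditioning:
  (W=1, V=0, Z=1, X=0, Y=0, U=1) weight 1/378
  (W=1, V=0, Z=1, X=0, Y=1, U=1) weight 1/378
  (W=1, V=0, Z=1, X=0, Y=2, U=1) weight 1/378
  (W=1, V=0, Z=1, X=0, Y=3, U=1) weight 1/378
  (W=1, V=0, Z=1, X=1, Y=0, U=1) weight 1/378
  (W=1, V=0, Z=1, X=1, Y=1, U=1) weight 1/378
  (W=1, V=0, Z=1, X=1, Y=2, U=1) weight 1/378
  (W=1, V=0, Z=1, X=1, Y=3, U=1) weight 1/378
  (W=1, V=1, Z=2, X=0, Y=0, U=3) weight 1/540
  … 63 more
Group by V:
  weight(V=0) = 2/21
  weight(V=1) = 1/15
Total weight = 2/21 + 1/15 = 17/105
P(V=0 | obs) = 2/21 / 17/105 = 10/17
P(V=1 | obs) = 1/15 / 17/105 = 7/17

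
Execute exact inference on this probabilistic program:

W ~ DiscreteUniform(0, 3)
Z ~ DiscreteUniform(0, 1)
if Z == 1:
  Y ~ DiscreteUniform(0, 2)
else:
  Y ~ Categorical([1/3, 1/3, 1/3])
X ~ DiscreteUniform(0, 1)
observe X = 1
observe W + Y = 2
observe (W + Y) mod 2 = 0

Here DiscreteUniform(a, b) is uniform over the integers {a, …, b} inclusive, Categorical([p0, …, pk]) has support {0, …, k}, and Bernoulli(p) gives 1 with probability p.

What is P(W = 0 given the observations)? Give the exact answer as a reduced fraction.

Enumerate traces; 6 have nonzero weight after conditioning:
  (W=0, Z=0, Y=2, X=1) weight 1/48
  (W=0, Z=1, Y=2, X=1) weight 1/48
  (W=1, Z=0, Y=1, X=1) weight 1/48
  (W=1, Z=1, Y=1, X=1) weight 1/48
  (W=2, Z=0, Y=0, X=1) weight 1/48
  (W=2, Z=1, Y=0, X=1) weight 1/48
Group by W:
  weight(W=0) = 1/24
  weight(W=1) = 1/24
  weight(W=2) = 1/24
Total weight = 1/24 + 1/24 + 1/24 = 1/8
P(W=0 | obs) = 1/24 / 1/8 = 1/3
P(W=1 | obs) = 1/24 / 1/8 = 1/3
P(W=2 | obs) = 1/24 / 1/8 = 1/3

P(W = 0 | obs) = 1/3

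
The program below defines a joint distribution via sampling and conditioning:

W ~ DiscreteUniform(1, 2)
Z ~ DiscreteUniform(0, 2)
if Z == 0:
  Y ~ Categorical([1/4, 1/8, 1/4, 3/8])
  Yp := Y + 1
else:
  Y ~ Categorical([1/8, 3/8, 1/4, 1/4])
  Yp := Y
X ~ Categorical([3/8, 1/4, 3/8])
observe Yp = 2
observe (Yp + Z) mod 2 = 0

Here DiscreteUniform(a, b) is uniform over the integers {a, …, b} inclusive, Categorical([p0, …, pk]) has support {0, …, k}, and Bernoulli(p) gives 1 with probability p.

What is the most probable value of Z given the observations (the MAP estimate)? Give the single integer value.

argmax_v P(Z = v | obs) = 2

Enumerate traces; 12 have nonzero weight after conditioning:
  (W=1, Z=0, Y=1, X=0) weight 1/128
  (W=1, Z=0, Y=1, X=1) weight 1/192
  (W=1, Z=0, Y=1, X=2) weight 1/128
  (W=1, Z=2, Y=2, X=0) weight 1/64
  (W=1, Z=2, Y=2, X=1) weight 1/96
  (W=1, Z=2, Y=2, X=2) weight 1/64
  (W=2, Z=0, Y=1, X=0) weight 1/128
  (W=2, Z=0, Y=1, X=1) weight 1/192
  … 4 more
Group by Z:
  weight(Z=0) = 1/24
  weight(Z=2) = 1/12
Total weight = 1/24 + 1/12 = 1/8
P(Z=0 | obs) = 1/24 / 1/8 = 1/3
P(Z=2 | obs) = 1/12 / 1/8 = 2/3
argmax = 2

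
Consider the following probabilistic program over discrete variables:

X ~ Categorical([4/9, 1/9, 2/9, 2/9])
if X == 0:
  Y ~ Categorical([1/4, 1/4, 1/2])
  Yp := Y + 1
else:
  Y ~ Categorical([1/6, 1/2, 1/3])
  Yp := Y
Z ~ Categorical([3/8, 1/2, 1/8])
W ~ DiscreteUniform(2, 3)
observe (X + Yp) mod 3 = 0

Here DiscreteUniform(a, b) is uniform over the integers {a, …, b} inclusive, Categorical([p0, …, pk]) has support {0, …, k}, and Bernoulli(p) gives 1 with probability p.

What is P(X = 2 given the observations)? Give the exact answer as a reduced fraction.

P(X = 2 | obs) = 3/11

Enumerate traces; 24 have nonzero weight after conditioning:
  (X=0, Y=2, Z=0, W=2) weight 1/24
  (X=0, Y=2, Z=0, W=3) weight 1/24
  (X=0, Y=2, Z=1, W=2) weight 1/18
  (X=0, Y=2, Z=1, W=3) weight 1/18
  (X=0, Y=2, Z=2, W=2) weight 1/72
  (X=0, Y=2, Z=2, W=3) weight 1/72
  (X=1, Y=2, Z=0, W=2) weight 1/144
  (X=1, Y=2, Z=0, W=3) weight 1/144
  (X=2, Y=1, Z=0, W=2) weight 1/48
  (X=3, Y=0, Z=0, W=2) weight 1/144
  … 14 more
Group by X:
  weight(X=0) = 2/9
  weight(X=1) = 1/27
  weight(X=2) = 1/9
  weight(X=3) = 1/27
Total weight = 2/9 + 1/27 + 1/9 + 1/27 = 11/27
P(X=0 | obs) = 2/9 / 11/27 = 6/11
P(X=1 | obs) = 1/27 / 11/27 = 1/11
P(X=2 | obs) = 1/9 / 11/27 = 3/11
P(X=3 | obs) = 1/27 / 11/27 = 1/11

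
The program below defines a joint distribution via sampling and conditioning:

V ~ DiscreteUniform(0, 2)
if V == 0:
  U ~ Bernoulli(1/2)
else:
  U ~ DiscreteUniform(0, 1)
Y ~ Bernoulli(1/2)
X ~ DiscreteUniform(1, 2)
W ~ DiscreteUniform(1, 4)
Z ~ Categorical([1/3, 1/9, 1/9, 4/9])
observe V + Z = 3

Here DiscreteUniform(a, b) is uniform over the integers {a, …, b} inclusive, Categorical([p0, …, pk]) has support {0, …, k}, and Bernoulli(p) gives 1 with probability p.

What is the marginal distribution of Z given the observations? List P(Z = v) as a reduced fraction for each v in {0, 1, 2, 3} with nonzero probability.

P(Z=1) = 1/6, P(Z=2) = 1/6, P(Z=3) = 2/3

Enumerate traces; 96 have nonzero weight after conditioning:
  (V=0, U=0, Y=0, X=1, W=1, Z=3) weight 1/216
  (V=0, U=0, Y=0, X=1, W=2, Z=3) weight 1/216
  (V=0, U=0, Y=0, X=1, W=3, Z=3) weight 1/216
  (V=0, U=0, Y=0, X=1, W=4, Z=3) weight 1/216
  (V=0, U=0, Y=0, X=2, W=1, Z=3) weight 1/216
  (V=0, U=0, Y=0, X=2, W=2, Z=3) weight 1/216
  (V=0, U=0, Y=0, X=2, W=3, Z=3) weight 1/216
  (V=0, U=0, Y=0, X=2, W=4, Z=3) weight 1/216
  (V=1, U=0, Y=0, X=1, W=1, Z=2) weight 1/864
  (V=2, U=0, Y=0, X=1, W=1, Z=1) weight 1/864
  … 86 more
Group by Z:
  weight(Z=1) = 1/27
  weight(Z=2) = 1/27
  weight(Z=3) = 4/27
Total weight = 1/27 + 1/27 + 4/27 = 2/9
P(Z=1 | obs) = 1/27 / 2/9 = 1/6
P(Z=2 | obs) = 1/27 / 2/9 = 1/6
P(Z=3 | obs) = 4/27 / 2/9 = 2/3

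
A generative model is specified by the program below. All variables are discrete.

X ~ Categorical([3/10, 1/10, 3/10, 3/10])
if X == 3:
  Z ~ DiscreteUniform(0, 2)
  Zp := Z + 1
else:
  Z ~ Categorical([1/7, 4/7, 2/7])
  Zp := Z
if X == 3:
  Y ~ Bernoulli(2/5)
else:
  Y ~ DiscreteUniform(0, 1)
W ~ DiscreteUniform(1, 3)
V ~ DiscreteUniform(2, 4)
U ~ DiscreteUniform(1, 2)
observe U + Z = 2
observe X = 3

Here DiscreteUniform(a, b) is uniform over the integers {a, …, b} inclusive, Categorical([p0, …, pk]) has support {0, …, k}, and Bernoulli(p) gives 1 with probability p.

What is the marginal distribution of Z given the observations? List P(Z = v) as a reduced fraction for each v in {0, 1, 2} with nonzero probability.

P(Z=0) = 1/2, P(Z=1) = 1/2

Enumerate traces; 36 have nonzero weight after conditioning:
  (X=3, Z=0, Y=0, W=1, V=2, U=2) weight 1/300
  (X=3, Z=0, Y=0, W=1, V=3, U=2) weight 1/300
  (X=3, Z=0, Y=0, W=1, V=4, U=2) weight 1/300
  (X=3, Z=0, Y=0, W=2, V=2, U=2) weight 1/300
  (X=3, Z=0, Y=0, W=2, V=3, U=2) weight 1/300
  (X=3, Z=0, Y=0, W=2, V=4, U=2) weight 1/300
  (X=3, Z=0, Y=0, W=3, V=2, U=2) weight 1/300
  (X=3, Z=0, Y=0, W=3, V=3, U=2) weight 1/300
  (X=3, Z=1, Y=0, W=1, V=2, U=1) weight 1/300
  … 27 more
Group by Z:
  weight(Z=0) = 1/20
  weight(Z=1) = 1/20
Total weight = 1/20 + 1/20 = 1/10
P(Z=0 | obs) = 1/20 / 1/10 = 1/2
P(Z=1 | obs) = 1/20 / 1/10 = 1/2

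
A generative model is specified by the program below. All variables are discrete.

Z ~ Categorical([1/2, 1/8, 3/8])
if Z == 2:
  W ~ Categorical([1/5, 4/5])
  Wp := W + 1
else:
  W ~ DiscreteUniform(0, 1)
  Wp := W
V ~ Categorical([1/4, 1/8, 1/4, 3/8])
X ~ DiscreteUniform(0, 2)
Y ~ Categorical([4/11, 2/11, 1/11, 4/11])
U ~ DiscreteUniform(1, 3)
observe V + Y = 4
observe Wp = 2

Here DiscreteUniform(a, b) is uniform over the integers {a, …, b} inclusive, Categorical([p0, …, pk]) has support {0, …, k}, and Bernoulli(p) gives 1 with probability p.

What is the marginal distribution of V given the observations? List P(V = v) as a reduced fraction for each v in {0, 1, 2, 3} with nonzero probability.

P(V=1) = 1/3, P(V=2) = 1/6, P(V=3) = 1/2

Enumerate traces; 27 have nonzero weight after conditioning:
  (Z=2, W=1, V=1, X=0, Y=3, U=1) weight 1/660
  (Z=2, W=1, V=1, X=0, Y=3, U=2) weight 1/660
  (Z=2, W=1, V=1, X=0, Y=3, U=3) weight 1/660
  (Z=2, W=1, V=1, X=1, Y=3, U=1) weight 1/660
  (Z=2, W=1, V=1, X=1, Y=3, U=2) weight 1/660
  (Z=2, W=1, V=1, X=1, Y=3, U=3) weight 1/660
  (Z=2, W=1, V=1, X=2, Y=3, U=1) weight 1/660
  (Z=2, W=1, V=1, X=2, Y=3, U=2) weight 1/660
  (Z=2, W=1, V=2, X=0, Y=2, U=1) weight 1/1320
  (Z=2, W=1, V=3, X=0, Y=1, U=1) weight 1/440
  … 17 more
Group by V:
  weight(V=1) = 3/220
  weight(V=2) = 3/440
  weight(V=3) = 9/440
Total weight = 3/220 + 3/440 + 9/440 = 9/220
P(V=1 | obs) = 3/220 / 9/220 = 1/3
P(V=2 | obs) = 3/440 / 9/220 = 1/6
P(V=3 | obs) = 9/440 / 9/220 = 1/2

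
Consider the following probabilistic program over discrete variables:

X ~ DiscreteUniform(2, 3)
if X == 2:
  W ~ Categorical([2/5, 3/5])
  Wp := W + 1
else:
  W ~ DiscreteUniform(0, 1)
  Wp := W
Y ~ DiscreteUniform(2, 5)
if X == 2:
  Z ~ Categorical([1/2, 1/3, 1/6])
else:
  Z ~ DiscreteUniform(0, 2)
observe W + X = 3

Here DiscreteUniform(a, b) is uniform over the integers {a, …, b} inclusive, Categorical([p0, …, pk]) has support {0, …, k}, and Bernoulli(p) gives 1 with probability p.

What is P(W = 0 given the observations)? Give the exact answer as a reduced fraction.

P(W = 0 | obs) = 5/11

Enumerate traces; 24 have nonzero weight after conditioning:
  (X=2, W=1, Y=2, Z=0) weight 3/80
  (X=2, W=1, Y=2, Z=1) weight 1/40
  (X=2, W=1, Y=2, Z=2) weight 1/80
  (X=2, W=1, Y=3, Z=0) weight 3/80
  (X=2, W=1, Y=3, Z=1) weight 1/40
  (X=2, W=1, Y=3, Z=2) weight 1/80
  (X=2, W=1, Y=4, Z=0) weight 3/80
  (X=2, W=1, Y=4, Z=1) weight 1/40
  (X=3, W=0, Y=2, Z=0) weight 1/48
  … 15 more
Group by W:
  weight(W=0) = 1/4
  weight(W=1) = 3/10
Total weight = 1/4 + 3/10 = 11/20
P(W=0 | obs) = 1/4 / 11/20 = 5/11
P(W=1 | obs) = 3/10 / 11/20 = 6/11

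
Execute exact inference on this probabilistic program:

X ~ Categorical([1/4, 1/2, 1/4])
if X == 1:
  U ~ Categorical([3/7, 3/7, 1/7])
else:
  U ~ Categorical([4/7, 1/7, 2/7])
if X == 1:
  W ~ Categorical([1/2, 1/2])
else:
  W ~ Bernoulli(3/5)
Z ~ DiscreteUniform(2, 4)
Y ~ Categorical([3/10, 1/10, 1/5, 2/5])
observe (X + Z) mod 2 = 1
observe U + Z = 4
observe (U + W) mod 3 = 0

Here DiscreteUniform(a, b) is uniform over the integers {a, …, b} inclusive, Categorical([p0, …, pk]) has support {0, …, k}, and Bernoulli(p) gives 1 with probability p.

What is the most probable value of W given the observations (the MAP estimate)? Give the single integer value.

Enumerate traces; 8 have nonzero weight after conditioning:
  (X=1, U=0, W=0, Z=4, Y=0) weight 3/280
  (X=1, U=0, W=0, Z=4, Y=1) weight 1/280
  (X=1, U=0, W=0, Z=4, Y=2) weight 1/140
  (X=1, U=0, W=0, Z=4, Y=3) weight 1/70
  (X=1, U=2, W=1, Z=2, Y=0) weight 1/280
  (X=1, U=2, W=1, Z=2, Y=1) weight 1/840
  (X=1, U=2, W=1, Z=2, Y=2) weight 1/420
  (X=1, U=2, W=1, Z=2, Y=3) weight 1/210
Group by W:
  weight(W=0) = 1/28
  weight(W=1) = 1/84
Total weight = 1/28 + 1/84 = 1/21
P(W=0 | obs) = 1/28 / 1/21 = 3/4
P(W=1 | obs) = 1/84 / 1/21 = 1/4
argmax = 0

argmax_v P(W = v | obs) = 0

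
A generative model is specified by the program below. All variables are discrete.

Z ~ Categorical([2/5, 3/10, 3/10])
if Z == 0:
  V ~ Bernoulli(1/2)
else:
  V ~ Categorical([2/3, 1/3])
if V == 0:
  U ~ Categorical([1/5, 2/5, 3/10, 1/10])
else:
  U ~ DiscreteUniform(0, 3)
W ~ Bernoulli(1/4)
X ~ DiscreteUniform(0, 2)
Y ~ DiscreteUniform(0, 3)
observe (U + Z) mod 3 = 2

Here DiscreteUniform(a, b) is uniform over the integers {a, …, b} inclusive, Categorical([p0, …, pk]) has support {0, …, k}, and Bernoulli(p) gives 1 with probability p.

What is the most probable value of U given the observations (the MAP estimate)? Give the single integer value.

Enumerate traces; 192 have nonzero weight after conditioning:
  (Z=0, V=0, U=2, W=0, X=0, Y=0) weight 3/800
  (Z=0, V=0, U=2, W=0, X=0, Y=1) weight 3/800
  (Z=0, V=0, U=2, W=0, X=0, Y=2) weight 3/800
  (Z=0, V=0, U=2, W=0, X=0, Y=3) weight 3/800
  (Z=0, V=0, U=2, W=0, X=1, Y=0) weight 3/800
  (Z=0, V=0, U=2, W=0, X=1, Y=1) weight 3/800
  (Z=0, V=0, U=2, W=0, X=1, Y=2) weight 3/800
  (Z=0, V=0, U=2, W=0, X=1, Y=3) weight 3/800
  (Z=1, V=0, U=1, W=0, X=0, Y=0) weight 1/200
  (Z=2, V=0, U=0, W=0, X=0, Y=0) weight 1/400
  … 182 more
Group by U:
  weight(U=0) = 13/200
  weight(U=1) = 21/200
  weight(U=2) = 11/100
  weight(U=3) = 9/200
Total weight = 13/200 + 21/200 + 11/100 + 9/200 = 13/40
P(U=0 | obs) = 13/200 / 13/40 = 1/5
P(U=1 | obs) = 21/200 / 13/40 = 21/65
P(U=2 | obs) = 11/100 / 13/40 = 22/65
P(U=3 | obs) = 9/200 / 13/40 = 9/65
argmax = 2

argmax_v P(U = v | obs) = 2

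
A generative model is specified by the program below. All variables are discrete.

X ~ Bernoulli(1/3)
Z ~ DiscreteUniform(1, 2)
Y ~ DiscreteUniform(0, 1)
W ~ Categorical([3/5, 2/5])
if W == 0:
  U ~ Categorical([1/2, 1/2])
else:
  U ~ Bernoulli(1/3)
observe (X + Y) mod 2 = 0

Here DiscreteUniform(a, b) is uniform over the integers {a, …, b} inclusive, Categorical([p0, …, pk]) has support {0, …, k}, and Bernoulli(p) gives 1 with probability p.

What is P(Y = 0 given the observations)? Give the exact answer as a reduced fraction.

P(Y = 0 | obs) = 2/3

Enumerate traces; 16 have nonzero weight after conditioning:
  (X=0, Z=1, Y=0, W=0, U=0) weight 1/20
  (X=0, Z=1, Y=0, W=0, U=1) weight 1/20
  (X=0, Z=1, Y=0, W=1, U=0) weight 2/45
  (X=0, Z=1, Y=0, W=1, U=1) weight 1/45
  (X=0, Z=2, Y=0, W=0, U=0) weight 1/20
  (X=0, Z=2, Y=0, W=0, U=1) weight 1/20
  (X=0, Z=2, Y=0, W=1, U=0) weight 2/45
  (X=0, Z=2, Y=0, W=1, U=1) weight 1/45
  (X=1, Z=1, Y=1, W=0, U=0) weight 1/40
  … 7 more
Group by Y:
  weight(Y=0) = 1/3
  weight(Y=1) = 1/6
Total weight = 1/3 + 1/6 = 1/2
P(Y=0 | obs) = 1/3 / 1/2 = 2/3
P(Y=1 | obs) = 1/6 / 1/2 = 1/3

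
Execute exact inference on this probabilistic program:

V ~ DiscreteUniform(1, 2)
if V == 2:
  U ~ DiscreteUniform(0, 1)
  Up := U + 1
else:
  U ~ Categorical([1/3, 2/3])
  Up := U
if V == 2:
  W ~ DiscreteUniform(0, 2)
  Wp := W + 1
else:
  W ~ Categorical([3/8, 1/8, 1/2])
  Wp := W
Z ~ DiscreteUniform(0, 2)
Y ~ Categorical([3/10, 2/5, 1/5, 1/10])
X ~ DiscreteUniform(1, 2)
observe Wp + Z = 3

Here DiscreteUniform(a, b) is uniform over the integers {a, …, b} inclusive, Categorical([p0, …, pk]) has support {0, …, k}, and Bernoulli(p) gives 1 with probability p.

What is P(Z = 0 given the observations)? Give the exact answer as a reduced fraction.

P(Z = 0 | obs) = 8/39

Enumerate traces; 80 have nonzero weight after conditioning:
  (V=1, U=0, W=1, Z=2, Y=0, X=1) weight 1/960
  (V=1, U=0, W=1, Z=2, Y=0, X=2) weight 1/960
  (V=1, U=0, W=1, Z=2, Y=1, X=1) weight 1/720
  (V=1, U=0, W=1, Z=2, Y=1, X=2) weight 1/720
  (V=1, U=0, W=1, Z=2, Y=2, X=1) weight 1/1440
  (V=1, U=0, W=1, Z=2, Y=2, X=2) weight 1/1440
  (V=1, U=0, W=1, Z=2, Y=3, X=1) weight 1/2880
  (V=1, U=0, W=1, Z=2, Y=3, X=2) weight 1/2880
  (V=1, U=0, W=2, Z=1, Y=0, X=1) weight 1/240
  (V=2, U=0, W=2, Z=0, Y=0, X=1) weight 1/240
  … 70 more
Group by Z:
  weight(Z=0) = 1/18
  weight(Z=1) = 5/36
  weight(Z=2) = 11/144
Total weight = 1/18 + 5/36 + 11/144 = 13/48
P(Z=0 | obs) = 1/18 / 13/48 = 8/39
P(Z=1 | obs) = 5/36 / 13/48 = 20/39
P(Z=2 | obs) = 11/144 / 13/48 = 11/39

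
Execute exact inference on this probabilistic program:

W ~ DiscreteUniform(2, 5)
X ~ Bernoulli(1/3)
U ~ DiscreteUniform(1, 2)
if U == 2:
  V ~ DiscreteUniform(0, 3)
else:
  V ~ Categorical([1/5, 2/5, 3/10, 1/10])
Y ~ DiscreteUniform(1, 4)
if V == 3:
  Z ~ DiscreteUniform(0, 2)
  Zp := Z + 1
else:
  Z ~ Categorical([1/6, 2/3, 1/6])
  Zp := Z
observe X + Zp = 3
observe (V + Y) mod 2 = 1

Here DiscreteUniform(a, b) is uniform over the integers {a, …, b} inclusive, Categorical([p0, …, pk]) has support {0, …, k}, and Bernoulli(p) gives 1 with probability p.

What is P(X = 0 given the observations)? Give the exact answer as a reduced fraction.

P(X = 0 | obs) = 28/75

Enumerate traces; 80 have nonzero weight after conditioning:
  (W=2, X=0, U=1, V=3, Y=2, Z=2) weight 1/1440
  (W=2, X=0, U=1, V=3, Y=4, Z=2) weight 1/1440
  (W=2, X=0, U=2, V=3, Y=2, Z=2) weight 1/576
  (W=2, X=0, U=2, V=3, Y=4, Z=2) weight 1/576
  (W=2, X=1, U=1, V=0, Y=1, Z=2) weight 1/2880
  (W=2, X=1, U=1, V=0, Y=3, Z=2) weight 1/2880
  (W=2, X=1, U=1, V=1, Y=2, Z=2) weight 1/1440
  (W=2, X=1, U=1, V=1, Y=4, Z=2) weight 1/1440
  … 72 more
Group by X:
  weight(X=0) = 7/360
  weight(X=1) = 47/1440
Total weight = 7/360 + 47/1440 = 5/96
P(X=0 | obs) = 7/360 / 5/96 = 28/75
P(X=1 | obs) = 47/1440 / 5/96 = 47/75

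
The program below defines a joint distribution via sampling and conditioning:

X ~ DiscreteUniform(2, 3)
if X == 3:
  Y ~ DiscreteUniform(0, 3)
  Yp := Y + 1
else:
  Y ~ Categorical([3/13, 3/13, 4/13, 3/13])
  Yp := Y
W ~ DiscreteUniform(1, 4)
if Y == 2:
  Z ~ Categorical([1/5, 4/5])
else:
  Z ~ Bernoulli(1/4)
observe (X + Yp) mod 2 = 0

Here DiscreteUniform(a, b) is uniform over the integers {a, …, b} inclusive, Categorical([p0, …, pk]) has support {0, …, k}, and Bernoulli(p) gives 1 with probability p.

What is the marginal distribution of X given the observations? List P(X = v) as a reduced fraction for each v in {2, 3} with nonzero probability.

P(X=2) = 14/27, P(X=3) = 13/27

Enumerate traces; 32 have nonzero weight after conditioning:
  (X=2, Y=0, W=1, Z=0) weight 9/416
  (X=2, Y=0, W=1, Z=1) weight 3/416
  (X=2, Y=0, W=2, Z=0) weight 9/416
  (X=2, Y=0, W=2, Z=1) weight 3/416
  (X=2, Y=0, W=3, Z=0) weight 9/416
  (X=2, Y=0, W=3, Z=1) weight 3/416
  (X=2, Y=0, W=4, Z=0) weight 9/416
  (X=2, Y=0, W=4, Z=1) weight 3/416
  (X=3, Y=0, W=1, Z=0) weight 3/128
  … 23 more
Group by X:
  weight(X=2) = 7/26
  weight(X=3) = 1/4
Total weight = 7/26 + 1/4 = 27/52
P(X=2 | obs) = 7/26 / 27/52 = 14/27
P(X=3 | obs) = 1/4 / 27/52 = 13/27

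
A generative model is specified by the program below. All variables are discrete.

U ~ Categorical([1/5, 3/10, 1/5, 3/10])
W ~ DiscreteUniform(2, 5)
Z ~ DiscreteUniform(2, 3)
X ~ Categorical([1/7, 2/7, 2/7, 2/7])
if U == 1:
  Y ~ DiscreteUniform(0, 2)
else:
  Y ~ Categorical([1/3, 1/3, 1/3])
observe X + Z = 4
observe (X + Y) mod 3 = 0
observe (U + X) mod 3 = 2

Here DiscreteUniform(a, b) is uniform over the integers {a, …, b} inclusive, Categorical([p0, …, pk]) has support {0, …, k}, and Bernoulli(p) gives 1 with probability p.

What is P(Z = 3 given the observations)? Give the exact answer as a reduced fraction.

P(Z = 3 | obs) = 3/8

Enumerate traces; 12 have nonzero weight after conditioning:
  (U=0, W=2, Z=2, X=2, Y=1) weight 1/420
  (U=0, W=3, Z=2, X=2, Y=1) weight 1/420
  (U=0, W=4, Z=2, X=2, Y=1) weight 1/420
  (U=0, W=5, Z=2, X=2, Y=1) weight 1/420
  (U=1, W=2, Z=3, X=1, Y=2) weight 1/280
  (U=1, W=3, Z=3, X=1, Y=2) weight 1/280
  (U=1, W=4, Z=3, X=1, Y=2) weight 1/280
  (U=1, W=5, Z=3, X=1, Y=2) weight 1/280
  … 4 more
Group by Z:
  weight(Z=2) = 1/42
  weight(Z=3) = 1/70
Total weight = 1/42 + 1/70 = 4/105
P(Z=2 | obs) = 1/42 / 4/105 = 5/8
P(Z=3 | obs) = 1/70 / 4/105 = 3/8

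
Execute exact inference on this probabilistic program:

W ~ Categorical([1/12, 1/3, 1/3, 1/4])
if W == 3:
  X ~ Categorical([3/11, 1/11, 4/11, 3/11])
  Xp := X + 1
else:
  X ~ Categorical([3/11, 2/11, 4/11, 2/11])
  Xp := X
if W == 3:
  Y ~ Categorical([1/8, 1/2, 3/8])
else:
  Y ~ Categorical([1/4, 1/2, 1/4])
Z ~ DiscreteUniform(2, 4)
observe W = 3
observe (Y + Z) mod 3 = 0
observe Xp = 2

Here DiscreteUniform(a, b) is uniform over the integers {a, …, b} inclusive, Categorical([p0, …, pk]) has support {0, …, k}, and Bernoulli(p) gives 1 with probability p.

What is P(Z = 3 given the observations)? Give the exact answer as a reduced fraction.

P(Z = 3 | obs) = 1/8

Enumerate traces; 3 have nonzero weight after conditioning:
  (W=3, X=1, Y=0, Z=3) weight 1/1056
  (W=3, X=1, Y=1, Z=2) weight 1/264
  (W=3, X=1, Y=2, Z=4) weight 1/352
Group by Z:
  weight(Z=2) = 1/264
  weight(Z=3) = 1/1056
  weight(Z=4) = 1/352
Total weight = 1/264 + 1/1056 + 1/352 = 1/132
P(Z=2 | obs) = 1/264 / 1/132 = 1/2
P(Z=3 | obs) = 1/1056 / 1/132 = 1/8
P(Z=4 | obs) = 1/352 / 1/132 = 3/8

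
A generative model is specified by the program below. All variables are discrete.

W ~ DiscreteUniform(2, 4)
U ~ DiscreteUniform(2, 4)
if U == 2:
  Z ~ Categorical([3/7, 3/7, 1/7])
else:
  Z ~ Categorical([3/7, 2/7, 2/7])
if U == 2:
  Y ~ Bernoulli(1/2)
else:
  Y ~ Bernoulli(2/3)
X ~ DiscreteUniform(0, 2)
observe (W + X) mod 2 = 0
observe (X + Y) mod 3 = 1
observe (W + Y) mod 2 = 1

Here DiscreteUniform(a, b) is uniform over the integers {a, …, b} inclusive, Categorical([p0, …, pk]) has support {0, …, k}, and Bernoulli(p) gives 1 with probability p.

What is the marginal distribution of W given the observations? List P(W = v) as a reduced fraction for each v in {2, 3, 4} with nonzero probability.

Enumerate traces; 27 have nonzero weight after conditioning:
  (W=2, U=2, Z=0, Y=1, X=0) weight 1/126
  (W=2, U=2, Z=1, Y=1, X=0) weight 1/126
  (W=2, U=2, Z=2, Y=1, X=0) weight 1/378
  (W=2, U=3, Z=0, Y=1, X=0) weight 2/189
  (W=2, U=3, Z=1, Y=1, X=0) weight 4/567
  (W=2, U=3, Z=2, Y=1, X=0) weight 4/567
  (W=2, U=4, Z=0, Y=1, X=0) weight 2/189
  (W=2, U=4, Z=1, Y=1, X=0) weight 4/567
  (W=3, U=2, Z=0, Y=0, X=1) weight 1/126
  (W=4, U=2, Z=0, Y=1, X=0) weight 1/126
  … 17 more
Group by W:
  weight(W=2) = 11/162
  weight(W=3) = 7/162
  weight(W=4) = 11/162
Total weight = 11/162 + 7/162 + 11/162 = 29/162
P(W=2 | obs) = 11/162 / 29/162 = 11/29
P(W=3 | obs) = 7/162 / 29/162 = 7/29
P(W=4 | obs) = 11/162 / 29/162 = 11/29

P(W=2) = 11/29, P(W=3) = 7/29, P(W=4) = 11/29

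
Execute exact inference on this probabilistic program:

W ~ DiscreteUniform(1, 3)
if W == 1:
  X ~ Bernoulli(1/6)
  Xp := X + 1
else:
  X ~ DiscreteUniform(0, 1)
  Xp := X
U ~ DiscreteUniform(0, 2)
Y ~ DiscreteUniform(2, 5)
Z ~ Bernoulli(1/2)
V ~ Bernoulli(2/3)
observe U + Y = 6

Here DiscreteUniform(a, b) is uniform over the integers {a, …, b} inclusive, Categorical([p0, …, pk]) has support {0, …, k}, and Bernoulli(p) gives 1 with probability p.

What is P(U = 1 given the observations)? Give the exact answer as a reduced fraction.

P(U = 1 | obs) = 1/2

Enumerate traces; 48 have nonzero weight after conditioning:
  (W=1, X=0, U=1, Y=5, Z=0, V=0) weight 5/1296
  (W=1, X=0, U=1, Y=5, Z=0, V=1) weight 5/648
  (W=1, X=0, U=1, Y=5, Z=1, V=0) weight 5/1296
  (W=1, X=0, U=1, Y=5, Z=1, V=1) weight 5/648
  (W=1, X=0, U=2, Y=4, Z=0, V=0) weight 5/1296
  (W=1, X=0, U=2, Y=4, Z=0, V=1) weight 5/648
  (W=1, X=0, U=2, Y=4, Z=1, V=0) weight 5/1296
  (W=1, X=0, U=2, Y=4, Z=1, V=1) weight 5/648
  … 40 more
Group by U:
  weight(U=1) = 1/12
  weight(U=2) = 1/12
Total weight = 1/12 + 1/12 = 1/6
P(U=1 | obs) = 1/12 / 1/6 = 1/2
P(U=2 | obs) = 1/12 / 1/6 = 1/2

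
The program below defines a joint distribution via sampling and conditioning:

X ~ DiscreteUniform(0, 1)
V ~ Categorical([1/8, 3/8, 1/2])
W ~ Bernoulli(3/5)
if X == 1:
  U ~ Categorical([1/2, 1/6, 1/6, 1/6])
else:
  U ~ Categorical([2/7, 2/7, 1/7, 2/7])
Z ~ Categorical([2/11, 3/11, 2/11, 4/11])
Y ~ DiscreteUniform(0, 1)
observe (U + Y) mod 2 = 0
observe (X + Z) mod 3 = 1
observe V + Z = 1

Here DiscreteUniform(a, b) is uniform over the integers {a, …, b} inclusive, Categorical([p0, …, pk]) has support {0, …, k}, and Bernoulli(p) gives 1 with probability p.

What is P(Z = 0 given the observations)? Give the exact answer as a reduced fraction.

P(Z = 0 | obs) = 2/3

Enumerate traces; 16 have nonzero weight after conditioning:
  (X=0, V=0, W=0, U=0, Z=1, Y=0) weight 3/3080
  (X=0, V=0, W=0, U=1, Z=1, Y=1) weight 3/3080
  (X=0, V=0, W=0, U=2, Z=1, Y=0) weight 3/6160
  (X=0, V=0, W=0, U=3, Z=1, Y=1) weight 3/3080
  (X=0, V=0, W=1, U=0, Z=1, Y=0) weight 9/6160
  (X=0, V=0, W=1, U=1, Z=1, Y=1) weight 9/6160
  (X=0, V=0, W=1, U=2, Z=1, Y=0) weight 9/12320
  (X=0, V=0, W=1, U=3, Z=1, Y=1) weight 9/6160
  (X=1, V=1, W=0, U=0, Z=0, Y=0) weight 3/880
  … 7 more
Group by Z:
  weight(Z=0) = 3/176
  weight(Z=1) = 3/352
Total weight = 3/176 + 3/352 = 9/352
P(Z=0 | obs) = 3/176 / 9/352 = 2/3
P(Z=1 | obs) = 3/352 / 9/352 = 1/3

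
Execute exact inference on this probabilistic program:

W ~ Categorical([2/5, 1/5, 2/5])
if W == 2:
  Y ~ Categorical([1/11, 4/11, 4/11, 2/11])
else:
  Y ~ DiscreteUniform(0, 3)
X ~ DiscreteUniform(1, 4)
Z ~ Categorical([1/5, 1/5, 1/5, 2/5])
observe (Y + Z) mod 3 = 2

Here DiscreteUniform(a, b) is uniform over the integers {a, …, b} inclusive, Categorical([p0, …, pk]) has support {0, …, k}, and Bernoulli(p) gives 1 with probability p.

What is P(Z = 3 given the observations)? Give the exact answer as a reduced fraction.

P(Z = 3 | obs) = 13/35

Enumerate traces; 60 have nonzero weight after conditioning:
  (W=0, Y=0, X=1, Z=2) weight 1/200
  (W=0, Y=0, X=2, Z=2) weight 1/200
  (W=0, Y=0, X=3, Z=2) weight 1/200
  (W=0, Y=0, X=4, Z=2) weight 1/200
  (W=0, Y=1, X=1, Z=1) weight 1/200
  (W=0, Y=1, X=2, Z=1) weight 1/200
  (W=0, Y=1, X=3, Z=1) weight 1/200
  (W=0, Y=1, X=4, Z=1) weight 1/200
  (W=0, Y=2, X=1, Z=0) weight 1/200
  (W=0, Y=2, X=1, Z=3) weight 1/100
  … 50 more
Group by Z:
  weight(Z=0) = 13/220
  weight(Z=1) = 13/220
  weight(Z=2) = 9/110
  weight(Z=3) = 13/110
Total weight = 13/220 + 13/220 + 9/110 + 13/110 = 7/22
P(Z=0 | obs) = 13/220 / 7/22 = 13/70
P(Z=1 | obs) = 13/220 / 7/22 = 13/70
P(Z=2 | obs) = 9/110 / 7/22 = 9/35
P(Z=3 | obs) = 13/110 / 7/22 = 13/35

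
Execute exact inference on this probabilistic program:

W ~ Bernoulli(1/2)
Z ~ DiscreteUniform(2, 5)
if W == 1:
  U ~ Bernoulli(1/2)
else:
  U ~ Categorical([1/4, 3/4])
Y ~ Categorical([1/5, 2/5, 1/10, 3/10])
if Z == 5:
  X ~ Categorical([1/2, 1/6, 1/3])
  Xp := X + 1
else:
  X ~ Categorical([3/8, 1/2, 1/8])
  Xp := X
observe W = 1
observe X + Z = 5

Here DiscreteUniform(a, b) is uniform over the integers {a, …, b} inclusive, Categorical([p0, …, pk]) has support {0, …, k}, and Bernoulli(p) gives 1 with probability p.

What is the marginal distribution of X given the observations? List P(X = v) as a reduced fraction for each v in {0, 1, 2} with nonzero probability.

Enumerate traces; 24 have nonzero weight after conditioning:
  (W=1, Z=3, U=0, Y=0, X=2) weight 1/640
  (W=1, Z=3, U=0, Y=1, X=2) weight 1/320
  (W=1, Z=3, U=0, Y=2, X=2) weight 1/1280
  (W=1, Z=3, U=0, Y=3, X=2) weight 3/1280
  (W=1, Z=3, U=1, Y=0, X=2) weight 1/640
  (W=1, Z=3, U=1, Y=1, X=2) weight 1/320
  (W=1, Z=3, U=1, Y=2, X=2) weight 1/1280
  (W=1, Z=3, U=1, Y=3, X=2) weight 3/1280
  (W=1, Z=4, U=0, Y=0, X=1) weight 1/160
  (W=1, Z=5, U=0, Y=0, X=0) weight 1/160
  … 14 more
Group by X:
  weight(X=0) = 1/16
  weight(X=1) = 1/16
  weight(X=2) = 1/64
Total weight = 1/16 + 1/16 + 1/64 = 9/64
P(X=0 | obs) = 1/16 / 9/64 = 4/9
P(X=1 | obs) = 1/16 / 9/64 = 4/9
P(X=2 | obs) = 1/64 / 9/64 = 1/9

P(X=0) = 4/9, P(X=1) = 4/9, P(X=2) = 1/9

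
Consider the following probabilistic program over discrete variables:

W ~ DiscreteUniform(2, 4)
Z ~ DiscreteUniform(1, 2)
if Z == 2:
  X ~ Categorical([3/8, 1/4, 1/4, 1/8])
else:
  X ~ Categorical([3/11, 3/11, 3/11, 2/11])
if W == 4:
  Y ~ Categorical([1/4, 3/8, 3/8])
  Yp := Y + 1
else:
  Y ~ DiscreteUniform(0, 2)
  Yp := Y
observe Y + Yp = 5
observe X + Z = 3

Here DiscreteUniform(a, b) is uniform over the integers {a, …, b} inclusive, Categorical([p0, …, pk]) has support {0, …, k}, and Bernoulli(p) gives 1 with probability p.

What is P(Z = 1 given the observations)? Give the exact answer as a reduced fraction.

P(Z = 1 | obs) = 12/23

Enumerate traces; 2 have nonzero weight after conditioning:
  (W=4, Z=1, X=2, Y=2) weight 3/176
  (W=4, Z=2, X=1, Y=2) weight 1/64
Group by Z:
  weight(Z=1) = 3/176
  weight(Z=2) = 1/64
Total weight = 3/176 + 1/64 = 23/704
P(Z=1 | obs) = 3/176 / 23/704 = 12/23
P(Z=2 | obs) = 1/64 / 23/704 = 11/23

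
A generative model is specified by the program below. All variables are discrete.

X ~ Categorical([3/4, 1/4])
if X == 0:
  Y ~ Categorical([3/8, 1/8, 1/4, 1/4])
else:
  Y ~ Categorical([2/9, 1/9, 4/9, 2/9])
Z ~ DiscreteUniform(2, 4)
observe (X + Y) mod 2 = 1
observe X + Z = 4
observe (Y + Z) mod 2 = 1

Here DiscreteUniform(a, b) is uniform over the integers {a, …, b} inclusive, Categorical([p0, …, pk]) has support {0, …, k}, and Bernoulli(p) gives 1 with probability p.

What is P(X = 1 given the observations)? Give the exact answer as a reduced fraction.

P(X = 1 | obs) = 16/43

Enumerate traces; 4 have nonzero weight after conditioning:
  (X=0, Y=1, Z=4) weight 1/32
  (X=0, Y=3, Z=4) weight 1/16
  (X=1, Y=0, Z=3) weight 1/54
  (X=1, Y=2, Z=3) weight 1/27
Group by X:
  weight(X=0) = 3/32
  weight(X=1) = 1/18
Total weight = 3/32 + 1/18 = 43/288
P(X=0 | obs) = 3/32 / 43/288 = 27/43
P(X=1 | obs) = 1/18 / 43/288 = 16/43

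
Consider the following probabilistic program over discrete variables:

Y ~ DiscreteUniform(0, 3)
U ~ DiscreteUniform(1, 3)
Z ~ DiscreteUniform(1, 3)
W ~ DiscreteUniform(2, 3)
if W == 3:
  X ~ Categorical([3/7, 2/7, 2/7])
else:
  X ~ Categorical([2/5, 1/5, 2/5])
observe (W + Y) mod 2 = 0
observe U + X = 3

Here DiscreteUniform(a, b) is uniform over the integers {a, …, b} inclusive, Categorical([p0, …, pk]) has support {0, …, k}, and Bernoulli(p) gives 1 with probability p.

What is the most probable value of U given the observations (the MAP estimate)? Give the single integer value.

Enumerate traces; 36 have nonzero weight after conditioning:
  (Y=0, U=1, Z=1, W=2, X=2) weight 1/180
  (Y=0, U=1, Z=2, W=2, X=2) weight 1/180
  (Y=0, U=1, Z=3, W=2, X=2) weight 1/180
  (Y=0, U=2, Z=1, W=2, X=1) weight 1/360
  (Y=0, U=2, Z=2, W=2, X=1) weight 1/360
  (Y=0, U=2, Z=3, W=2, X=1) weight 1/360
  (Y=0, U=3, Z=1, W=2, X=0) weight 1/180
  (Y=0, U=3, Z=2, W=2, X=0) weight 1/180
  … 28 more
Group by U:
  weight(U=1) = 2/35
  weight(U=2) = 17/420
  weight(U=3) = 29/420
Total weight = 2/35 + 17/420 + 29/420 = 1/6
P(U=1 | obs) = 2/35 / 1/6 = 12/35
P(U=2 | obs) = 17/420 / 1/6 = 17/70
P(U=3 | obs) = 29/420 / 1/6 = 29/70
argmax = 3

argmax_v P(U = v | obs) = 3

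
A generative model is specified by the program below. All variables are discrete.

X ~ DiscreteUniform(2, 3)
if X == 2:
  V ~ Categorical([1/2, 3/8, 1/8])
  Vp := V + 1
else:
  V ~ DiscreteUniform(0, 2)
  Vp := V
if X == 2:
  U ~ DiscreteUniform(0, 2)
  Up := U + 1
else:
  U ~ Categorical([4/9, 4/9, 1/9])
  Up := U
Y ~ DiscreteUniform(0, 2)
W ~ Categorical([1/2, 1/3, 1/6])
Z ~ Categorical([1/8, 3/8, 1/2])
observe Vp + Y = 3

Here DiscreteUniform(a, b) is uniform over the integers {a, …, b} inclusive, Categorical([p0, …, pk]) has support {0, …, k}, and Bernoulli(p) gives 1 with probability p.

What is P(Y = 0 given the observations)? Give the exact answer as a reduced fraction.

Enumerate traces; 135 have nonzero weight after conditioning:
  (X=2, V=0, U=0, Y=2, W=0, Z=0) weight 1/576
  (X=2, V=0, U=0, Y=2, W=0, Z=1) weight 1/192
  (X=2, V=0, U=0, Y=2, W=0, Z=2) weight 1/144
  (X=2, V=0, U=0, Y=2, W=1, Z=0) weight 1/864
  (X=2, V=0, U=0, Y=2, W=1, Z=1) weight 1/288
  (X=2, V=0, U=0, Y=2, W=1, Z=2) weight 1/216
  (X=2, V=0, U=0, Y=2, W=2, Z=0) weight 1/1728
  (X=2, V=0, U=0, Y=2, W=2, Z=1) weight 1/576
  (X=2, V=1, U=0, Y=1, W=0, Z=0) weight 1/768
  (X=2, V=2, U=0, Y=0, W=0, Z=0) weight 1/2304
  … 125 more
Group by Y:
  weight(Y=0) = 1/48
  weight(Y=1) = 17/144
  weight(Y=2) = 5/36
Total weight = 1/48 + 17/144 + 5/36 = 5/18
P(Y=0 | obs) = 1/48 / 5/18 = 3/40
P(Y=1 | obs) = 17/144 / 5/18 = 17/40
P(Y=2 | obs) = 5/36 / 5/18 = 1/2

P(Y = 0 | obs) = 3/40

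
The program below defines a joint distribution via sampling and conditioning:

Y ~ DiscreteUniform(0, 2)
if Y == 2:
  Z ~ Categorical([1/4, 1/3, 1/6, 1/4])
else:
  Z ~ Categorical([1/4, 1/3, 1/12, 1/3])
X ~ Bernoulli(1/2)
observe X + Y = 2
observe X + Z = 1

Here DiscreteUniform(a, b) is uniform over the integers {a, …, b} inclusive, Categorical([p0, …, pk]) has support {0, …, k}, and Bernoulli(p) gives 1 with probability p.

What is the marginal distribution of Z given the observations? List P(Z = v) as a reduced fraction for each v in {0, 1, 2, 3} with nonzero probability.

P(Z=0) = 3/7, P(Z=1) = 4/7

Enumerate traces; 2 have nonzero weight after conditioning:
  (Y=1, Z=0, X=1) weight 1/24
  (Y=2, Z=1, X=0) weight 1/18
Group by Z:
  weight(Z=0) = 1/24
  weight(Z=1) = 1/18
Total weight = 1/24 + 1/18 = 7/72
P(Z=0 | obs) = 1/24 / 7/72 = 3/7
P(Z=1 | obs) = 1/18 / 7/72 = 4/7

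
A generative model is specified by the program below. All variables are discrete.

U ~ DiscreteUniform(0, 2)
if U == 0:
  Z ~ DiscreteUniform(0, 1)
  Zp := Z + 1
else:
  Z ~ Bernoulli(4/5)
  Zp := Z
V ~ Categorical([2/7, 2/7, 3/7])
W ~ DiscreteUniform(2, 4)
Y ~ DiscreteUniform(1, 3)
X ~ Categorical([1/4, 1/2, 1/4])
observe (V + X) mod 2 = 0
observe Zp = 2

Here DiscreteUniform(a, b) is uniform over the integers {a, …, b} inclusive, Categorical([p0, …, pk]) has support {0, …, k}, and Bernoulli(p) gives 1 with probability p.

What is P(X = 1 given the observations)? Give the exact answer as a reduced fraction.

P(X = 1 | obs) = 2/7

Enumerate traces; 45 have nonzero weight after conditioning:
  (U=0, Z=1, V=0, W=2, Y=1, X=0) weight 1/756
  (U=0, Z=1, V=0, W=2, Y=1, X=2) weight 1/756
  (U=0, Z=1, V=0, W=2, Y=2, X=0) weight 1/756
  (U=0, Z=1, V=0, W=2, Y=2, X=2) weight 1/756
  (U=0, Z=1, V=0, W=2, Y=3, X=0) weight 1/756
  (U=0, Z=1, V=0, W=2, Y=3, X=2) weight 1/756
  (U=0, Z=1, V=0, W=3, Y=1, X=0) weight 1/756
  (U=0, Z=1, V=0, W=3, Y=1, X=2) weight 1/756
  (U=0, Z=1, V=1, W=2, Y=1, X=1) weight 1/378
  … 36 more
Group by X:
  weight(X=0) = 5/168
  weight(X=1) = 1/42
  weight(X=2) = 5/168
Total weight = 5/168 + 1/42 + 5/168 = 1/12
P(X=0 | obs) = 5/168 / 1/12 = 5/14
P(X=1 | obs) = 1/42 / 1/12 = 2/7
P(X=2 | obs) = 5/168 / 1/12 = 5/14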